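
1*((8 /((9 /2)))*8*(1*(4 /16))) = 32 /9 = 3.56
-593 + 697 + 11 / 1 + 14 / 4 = 237 / 2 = 118.50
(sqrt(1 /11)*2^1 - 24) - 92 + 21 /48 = -1849 /16 + 2*sqrt(11) /11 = -114.96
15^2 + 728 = 953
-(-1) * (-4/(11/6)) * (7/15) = -56/55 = -1.02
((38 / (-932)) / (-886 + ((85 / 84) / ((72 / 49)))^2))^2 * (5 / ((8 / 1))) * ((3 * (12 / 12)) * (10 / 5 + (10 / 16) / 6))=198419151882240 / 23722977767461573616929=0.00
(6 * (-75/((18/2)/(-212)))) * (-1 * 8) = -84800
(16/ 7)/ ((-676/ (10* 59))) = -2360/ 1183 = -1.99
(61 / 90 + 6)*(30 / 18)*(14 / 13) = 11.99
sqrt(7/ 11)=sqrt(77)/ 11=0.80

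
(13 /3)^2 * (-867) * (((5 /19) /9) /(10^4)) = -48841 /1026000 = -0.05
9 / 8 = 1.12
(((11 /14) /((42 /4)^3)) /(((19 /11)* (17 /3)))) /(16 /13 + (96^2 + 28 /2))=3146 /418803359121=0.00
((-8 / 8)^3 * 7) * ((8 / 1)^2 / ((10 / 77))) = -17248 / 5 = -3449.60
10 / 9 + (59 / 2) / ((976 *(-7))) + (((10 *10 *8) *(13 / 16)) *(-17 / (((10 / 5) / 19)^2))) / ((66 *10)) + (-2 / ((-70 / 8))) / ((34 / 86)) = -173545344473 / 114982560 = -1509.32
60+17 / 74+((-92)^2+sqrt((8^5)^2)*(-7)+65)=-16338221 / 74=-220786.77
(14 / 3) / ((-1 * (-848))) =0.01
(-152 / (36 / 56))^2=4528384 / 81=55905.98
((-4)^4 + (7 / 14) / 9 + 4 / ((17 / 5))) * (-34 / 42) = -78713 / 378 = -208.24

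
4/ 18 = 2/ 9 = 0.22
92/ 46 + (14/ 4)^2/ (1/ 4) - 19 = 32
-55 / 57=-0.96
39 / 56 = 0.70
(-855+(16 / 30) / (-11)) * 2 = -282166 / 165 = -1710.10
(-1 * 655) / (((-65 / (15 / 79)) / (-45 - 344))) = -764385 / 1027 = -744.29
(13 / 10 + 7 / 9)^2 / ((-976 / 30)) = -34969 / 263520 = -0.13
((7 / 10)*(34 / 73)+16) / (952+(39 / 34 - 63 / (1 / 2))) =202606 / 10264895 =0.02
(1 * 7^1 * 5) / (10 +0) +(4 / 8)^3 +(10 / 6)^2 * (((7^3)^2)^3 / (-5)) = -65136543916417699 / 72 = -904674221061356.93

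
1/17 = 0.06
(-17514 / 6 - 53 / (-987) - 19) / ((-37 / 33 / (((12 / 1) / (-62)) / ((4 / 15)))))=-1435377735 / 754726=-1901.85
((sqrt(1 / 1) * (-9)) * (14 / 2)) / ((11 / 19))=-1197 / 11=-108.82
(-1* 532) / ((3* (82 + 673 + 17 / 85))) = -665 / 2832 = -0.23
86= 86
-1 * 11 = -11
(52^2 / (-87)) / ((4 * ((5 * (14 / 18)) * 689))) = -156 / 53795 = -0.00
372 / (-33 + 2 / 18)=-837 / 74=-11.31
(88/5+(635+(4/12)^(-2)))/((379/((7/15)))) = 23156/28425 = 0.81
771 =771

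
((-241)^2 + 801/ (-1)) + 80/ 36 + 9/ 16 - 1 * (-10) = 8250161/ 144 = 57292.78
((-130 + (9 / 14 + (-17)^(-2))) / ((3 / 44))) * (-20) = 76760200 / 2023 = 37943.75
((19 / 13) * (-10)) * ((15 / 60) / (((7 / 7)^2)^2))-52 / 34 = -2291 / 442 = -5.18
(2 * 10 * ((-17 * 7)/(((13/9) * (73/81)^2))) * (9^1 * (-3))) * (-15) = -56917331100/69277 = -821590.59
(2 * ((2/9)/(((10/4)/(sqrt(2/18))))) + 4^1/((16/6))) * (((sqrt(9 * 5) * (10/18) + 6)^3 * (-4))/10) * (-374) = 214663.00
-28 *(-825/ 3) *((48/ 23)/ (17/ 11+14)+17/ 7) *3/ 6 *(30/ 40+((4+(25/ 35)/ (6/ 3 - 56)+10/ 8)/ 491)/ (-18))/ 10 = 6477021707915/ 8759483208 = 739.43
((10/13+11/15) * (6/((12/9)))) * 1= 879/130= 6.76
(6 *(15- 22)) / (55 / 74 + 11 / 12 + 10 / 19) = -19.21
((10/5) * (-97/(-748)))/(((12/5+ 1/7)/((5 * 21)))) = 356475/33286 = 10.71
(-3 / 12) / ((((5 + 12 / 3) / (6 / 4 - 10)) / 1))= 17 / 72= 0.24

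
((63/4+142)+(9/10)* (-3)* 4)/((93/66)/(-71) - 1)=-2295359/15930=-144.09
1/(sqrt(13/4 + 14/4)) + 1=2*sqrt(3)/9 + 1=1.38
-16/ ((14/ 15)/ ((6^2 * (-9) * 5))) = 27771.43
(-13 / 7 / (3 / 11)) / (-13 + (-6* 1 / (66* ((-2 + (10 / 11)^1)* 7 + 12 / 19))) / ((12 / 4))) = 209352 / 399539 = 0.52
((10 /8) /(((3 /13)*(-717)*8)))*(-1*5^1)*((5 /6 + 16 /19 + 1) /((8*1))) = 99125 /62774784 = 0.00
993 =993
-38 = -38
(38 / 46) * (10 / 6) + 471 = 32594 / 69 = 472.38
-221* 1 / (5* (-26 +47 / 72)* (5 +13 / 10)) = 3536 / 12775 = 0.28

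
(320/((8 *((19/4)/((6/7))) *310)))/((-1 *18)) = -16/12369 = -0.00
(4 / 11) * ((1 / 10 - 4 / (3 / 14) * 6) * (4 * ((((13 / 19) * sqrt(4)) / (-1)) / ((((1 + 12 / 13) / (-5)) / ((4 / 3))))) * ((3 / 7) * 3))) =-36309312 / 36575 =-992.74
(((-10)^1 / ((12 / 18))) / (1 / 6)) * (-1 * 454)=40860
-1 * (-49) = 49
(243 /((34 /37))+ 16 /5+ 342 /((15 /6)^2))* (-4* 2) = -1096028 /425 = -2578.89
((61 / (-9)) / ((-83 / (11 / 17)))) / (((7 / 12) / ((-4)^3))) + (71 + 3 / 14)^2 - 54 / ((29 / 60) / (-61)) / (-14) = 110169539021 / 24060372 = 4578.88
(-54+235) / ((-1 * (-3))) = 60.33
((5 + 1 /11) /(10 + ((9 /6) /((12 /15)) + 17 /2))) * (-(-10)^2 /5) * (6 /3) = -17920 /1793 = -9.99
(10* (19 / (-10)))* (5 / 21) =-95 / 21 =-4.52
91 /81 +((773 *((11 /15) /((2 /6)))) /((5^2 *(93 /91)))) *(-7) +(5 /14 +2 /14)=-291467069 /627750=-464.30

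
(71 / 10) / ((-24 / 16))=-71 / 15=-4.73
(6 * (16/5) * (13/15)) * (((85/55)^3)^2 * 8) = 80329829632/44289025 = 1813.76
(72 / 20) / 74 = 9 / 185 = 0.05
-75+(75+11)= 11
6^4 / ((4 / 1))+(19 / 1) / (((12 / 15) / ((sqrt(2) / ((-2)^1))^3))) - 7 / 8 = 2585 / 8 - 95 * sqrt(2) / 16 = 314.73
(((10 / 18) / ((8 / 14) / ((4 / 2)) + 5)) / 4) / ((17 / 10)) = 175 / 11322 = 0.02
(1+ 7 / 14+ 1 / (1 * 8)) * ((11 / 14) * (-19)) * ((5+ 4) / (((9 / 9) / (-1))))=24453 / 112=218.33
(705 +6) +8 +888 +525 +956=3088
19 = 19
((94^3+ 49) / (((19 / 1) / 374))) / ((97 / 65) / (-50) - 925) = -1009634411500 / 57120593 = -17675.49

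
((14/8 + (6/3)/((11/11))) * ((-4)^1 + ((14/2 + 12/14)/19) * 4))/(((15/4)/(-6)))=1872/133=14.08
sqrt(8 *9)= 6 *sqrt(2)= 8.49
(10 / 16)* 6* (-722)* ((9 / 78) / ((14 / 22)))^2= -5896935 / 66248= -89.01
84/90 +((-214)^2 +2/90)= 2060863/45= 45796.96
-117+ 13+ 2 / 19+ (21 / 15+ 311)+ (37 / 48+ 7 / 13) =12437807 / 59280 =209.81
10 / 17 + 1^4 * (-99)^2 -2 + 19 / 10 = 1666253 / 170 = 9801.49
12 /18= 2 /3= 0.67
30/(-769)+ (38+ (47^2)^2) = 3752503881/769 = 4879718.96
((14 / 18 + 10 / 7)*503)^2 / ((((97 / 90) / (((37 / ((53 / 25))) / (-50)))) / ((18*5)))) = -9043515744650 / 251909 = -35899931.10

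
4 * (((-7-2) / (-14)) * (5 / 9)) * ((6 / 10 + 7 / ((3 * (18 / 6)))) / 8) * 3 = 31 / 42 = 0.74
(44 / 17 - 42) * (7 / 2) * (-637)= 1493765 / 17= 87868.53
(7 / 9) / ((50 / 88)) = 308 / 225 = 1.37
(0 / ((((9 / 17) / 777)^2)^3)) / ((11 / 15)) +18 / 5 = 18 / 5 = 3.60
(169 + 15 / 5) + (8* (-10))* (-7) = 732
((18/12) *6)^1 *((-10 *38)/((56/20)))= -8550/7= -1221.43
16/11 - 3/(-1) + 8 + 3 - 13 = 27/11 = 2.45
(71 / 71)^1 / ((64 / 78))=39 / 32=1.22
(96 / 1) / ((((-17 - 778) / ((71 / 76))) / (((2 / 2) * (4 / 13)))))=-2272 / 65455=-0.03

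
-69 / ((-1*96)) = 23 / 32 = 0.72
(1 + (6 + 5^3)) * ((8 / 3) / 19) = 352 / 19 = 18.53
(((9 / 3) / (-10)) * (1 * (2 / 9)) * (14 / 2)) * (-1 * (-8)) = -56 / 15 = -3.73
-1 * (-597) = 597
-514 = -514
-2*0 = 0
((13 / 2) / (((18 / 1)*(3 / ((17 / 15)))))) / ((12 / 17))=3757 / 19440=0.19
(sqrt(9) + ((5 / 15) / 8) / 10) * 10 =721 / 24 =30.04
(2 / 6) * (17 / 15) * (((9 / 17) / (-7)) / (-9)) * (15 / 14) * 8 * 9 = 0.24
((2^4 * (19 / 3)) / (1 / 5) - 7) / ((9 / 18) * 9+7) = 2998 / 69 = 43.45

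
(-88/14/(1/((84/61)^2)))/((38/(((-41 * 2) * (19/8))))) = 61.09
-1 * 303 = -303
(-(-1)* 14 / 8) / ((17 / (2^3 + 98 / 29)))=1155 / 986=1.17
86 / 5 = 17.20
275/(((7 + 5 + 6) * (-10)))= -55/36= -1.53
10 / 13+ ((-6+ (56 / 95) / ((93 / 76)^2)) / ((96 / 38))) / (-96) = 1026306881 / 1295274240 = 0.79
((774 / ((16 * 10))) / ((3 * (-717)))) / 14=-43 / 267680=-0.00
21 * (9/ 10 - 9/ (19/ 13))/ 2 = -55.21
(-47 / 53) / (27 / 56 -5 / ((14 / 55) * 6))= 1128 / 3551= 0.32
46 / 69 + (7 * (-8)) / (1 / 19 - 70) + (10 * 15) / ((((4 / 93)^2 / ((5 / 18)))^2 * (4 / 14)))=11837123.66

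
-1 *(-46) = 46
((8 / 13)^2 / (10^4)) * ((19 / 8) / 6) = 19 / 1267500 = 0.00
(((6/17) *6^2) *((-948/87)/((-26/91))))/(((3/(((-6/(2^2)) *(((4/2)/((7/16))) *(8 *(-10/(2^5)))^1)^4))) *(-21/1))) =232980480000/1183693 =196825.09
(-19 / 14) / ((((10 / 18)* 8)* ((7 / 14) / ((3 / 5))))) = -513 / 1400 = -0.37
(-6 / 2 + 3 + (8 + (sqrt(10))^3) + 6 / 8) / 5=7 / 4 + 2 * sqrt(10)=8.07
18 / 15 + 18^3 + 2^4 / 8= 29176 / 5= 5835.20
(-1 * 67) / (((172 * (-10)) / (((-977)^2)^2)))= 61045415993347 / 1720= 35491520926.36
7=7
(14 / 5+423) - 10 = 2079 / 5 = 415.80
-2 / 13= -0.15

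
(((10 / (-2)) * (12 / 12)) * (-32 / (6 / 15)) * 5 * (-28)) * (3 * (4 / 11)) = -672000 / 11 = -61090.91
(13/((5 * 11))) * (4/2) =0.47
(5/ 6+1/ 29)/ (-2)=-151/ 348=-0.43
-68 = -68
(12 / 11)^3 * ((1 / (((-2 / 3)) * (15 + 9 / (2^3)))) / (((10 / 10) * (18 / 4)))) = -1536 / 57233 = -0.03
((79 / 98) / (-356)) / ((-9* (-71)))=-79 / 22293432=-0.00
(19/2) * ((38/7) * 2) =722/7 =103.14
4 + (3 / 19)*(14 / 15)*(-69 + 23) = -264 / 95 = -2.78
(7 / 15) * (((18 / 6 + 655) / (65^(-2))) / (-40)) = -389207 / 12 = -32433.92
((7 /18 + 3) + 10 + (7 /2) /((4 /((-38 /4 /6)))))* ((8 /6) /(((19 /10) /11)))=190135 /2052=92.66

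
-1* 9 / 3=-3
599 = 599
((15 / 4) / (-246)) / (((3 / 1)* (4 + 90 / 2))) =-5 / 48216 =-0.00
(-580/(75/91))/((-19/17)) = 179452/285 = 629.66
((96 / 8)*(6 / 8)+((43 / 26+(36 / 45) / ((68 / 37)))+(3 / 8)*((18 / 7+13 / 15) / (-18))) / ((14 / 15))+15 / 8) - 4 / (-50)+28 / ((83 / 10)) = 35571434669 / 2157136800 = 16.49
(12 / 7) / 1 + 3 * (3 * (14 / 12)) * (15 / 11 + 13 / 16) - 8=40813 / 2464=16.56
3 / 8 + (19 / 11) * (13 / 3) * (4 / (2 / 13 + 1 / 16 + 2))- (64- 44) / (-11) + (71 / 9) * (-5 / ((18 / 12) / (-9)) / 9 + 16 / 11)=58570543 / 1095336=53.47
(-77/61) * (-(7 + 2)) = 693/61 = 11.36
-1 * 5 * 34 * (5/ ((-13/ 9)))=7650/ 13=588.46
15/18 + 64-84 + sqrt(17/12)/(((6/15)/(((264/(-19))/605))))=-115/6-2 *sqrt(51)/209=-19.24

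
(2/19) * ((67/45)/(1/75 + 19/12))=2680/27303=0.10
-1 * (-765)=765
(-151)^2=22801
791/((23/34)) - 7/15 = 403249/345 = 1168.84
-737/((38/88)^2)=-1426832/361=-3952.44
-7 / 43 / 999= -0.00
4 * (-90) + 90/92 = -16515/46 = -359.02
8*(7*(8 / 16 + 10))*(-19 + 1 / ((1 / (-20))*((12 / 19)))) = -29792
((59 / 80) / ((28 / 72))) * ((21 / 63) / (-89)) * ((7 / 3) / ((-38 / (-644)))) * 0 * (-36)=0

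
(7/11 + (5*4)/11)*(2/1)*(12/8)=81/11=7.36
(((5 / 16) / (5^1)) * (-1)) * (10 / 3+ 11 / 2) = -53 / 96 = -0.55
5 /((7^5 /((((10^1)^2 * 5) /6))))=1250 /50421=0.02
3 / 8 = 0.38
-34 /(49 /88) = -2992 /49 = -61.06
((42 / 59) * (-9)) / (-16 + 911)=-378 / 52805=-0.01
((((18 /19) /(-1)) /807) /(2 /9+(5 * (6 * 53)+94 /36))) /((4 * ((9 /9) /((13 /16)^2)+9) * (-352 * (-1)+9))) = -1521 /31334451483019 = -0.00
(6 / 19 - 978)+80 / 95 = -18560 / 19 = -976.84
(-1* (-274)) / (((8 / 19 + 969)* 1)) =5206 / 18419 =0.28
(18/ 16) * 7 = 63/ 8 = 7.88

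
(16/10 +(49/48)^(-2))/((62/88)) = 1352032/372155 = 3.63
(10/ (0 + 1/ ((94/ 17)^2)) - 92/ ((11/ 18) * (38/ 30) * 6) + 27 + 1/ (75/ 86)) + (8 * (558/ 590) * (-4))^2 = 19396362321643/ 15769191075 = 1230.02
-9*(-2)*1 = 18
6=6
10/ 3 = 3.33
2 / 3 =0.67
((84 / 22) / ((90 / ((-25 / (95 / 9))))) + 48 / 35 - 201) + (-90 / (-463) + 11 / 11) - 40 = -807879939 / 3386845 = -238.53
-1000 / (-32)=125 / 4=31.25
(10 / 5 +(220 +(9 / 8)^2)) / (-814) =-1299 / 4736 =-0.27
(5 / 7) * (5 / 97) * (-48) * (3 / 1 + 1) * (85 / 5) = -81600 / 679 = -120.18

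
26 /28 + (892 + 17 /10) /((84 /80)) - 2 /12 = 17890 /21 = 851.90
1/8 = 0.12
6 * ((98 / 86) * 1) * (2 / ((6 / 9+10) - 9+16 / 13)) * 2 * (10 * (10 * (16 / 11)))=73382400 / 53449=1372.94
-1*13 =-13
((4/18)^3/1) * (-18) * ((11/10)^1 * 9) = -88/45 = -1.96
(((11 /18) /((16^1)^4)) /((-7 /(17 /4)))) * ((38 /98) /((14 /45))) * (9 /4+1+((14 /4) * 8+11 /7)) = -16326035 /70493667328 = -0.00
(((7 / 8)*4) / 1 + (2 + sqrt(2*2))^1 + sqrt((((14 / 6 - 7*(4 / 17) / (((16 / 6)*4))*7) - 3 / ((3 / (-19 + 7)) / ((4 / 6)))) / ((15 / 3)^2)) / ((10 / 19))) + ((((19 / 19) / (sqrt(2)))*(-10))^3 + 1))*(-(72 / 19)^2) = -44064 / 361 - 432*sqrt(731595) / 30685 + 1296000*sqrt(2) / 361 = 4942.96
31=31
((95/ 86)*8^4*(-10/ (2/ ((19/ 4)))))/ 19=-243200/ 43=-5655.81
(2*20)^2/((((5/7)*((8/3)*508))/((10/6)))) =350/127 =2.76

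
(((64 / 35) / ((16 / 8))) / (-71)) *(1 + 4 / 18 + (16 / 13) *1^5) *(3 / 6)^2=-0.01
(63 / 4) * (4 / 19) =63 / 19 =3.32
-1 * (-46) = 46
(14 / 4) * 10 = 35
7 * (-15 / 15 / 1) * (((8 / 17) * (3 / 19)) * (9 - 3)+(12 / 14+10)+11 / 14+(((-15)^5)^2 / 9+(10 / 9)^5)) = -17108549332371519835 / 38145654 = -448505859471.48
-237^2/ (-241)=56169/ 241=233.07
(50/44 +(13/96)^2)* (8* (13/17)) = 1521767/215424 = 7.06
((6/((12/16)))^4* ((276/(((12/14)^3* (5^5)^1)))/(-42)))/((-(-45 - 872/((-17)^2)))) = -333519872/1170871875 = -0.28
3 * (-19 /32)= -57 /32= -1.78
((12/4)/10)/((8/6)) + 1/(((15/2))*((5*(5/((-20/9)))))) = 1151/5400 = 0.21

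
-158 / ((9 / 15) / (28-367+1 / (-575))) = 30798308 / 345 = 89270.46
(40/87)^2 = 1600/7569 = 0.21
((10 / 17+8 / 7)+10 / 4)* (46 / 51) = 23161 / 6069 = 3.82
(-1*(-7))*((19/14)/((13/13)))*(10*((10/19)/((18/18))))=50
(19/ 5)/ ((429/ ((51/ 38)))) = 17/ 1430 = 0.01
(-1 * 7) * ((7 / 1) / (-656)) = 49 / 656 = 0.07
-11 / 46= -0.24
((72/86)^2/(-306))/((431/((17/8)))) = -9/796919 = -0.00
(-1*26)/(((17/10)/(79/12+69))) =-58955/51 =-1155.98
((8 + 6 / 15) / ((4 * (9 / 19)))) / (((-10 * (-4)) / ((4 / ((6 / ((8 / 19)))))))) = 7 / 225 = 0.03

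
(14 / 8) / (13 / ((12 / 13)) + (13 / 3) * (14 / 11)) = 231 / 2587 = 0.09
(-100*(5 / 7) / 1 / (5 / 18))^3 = -5832000000 / 343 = -17002915.45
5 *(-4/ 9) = -20/ 9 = -2.22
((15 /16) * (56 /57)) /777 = 5 /4218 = 0.00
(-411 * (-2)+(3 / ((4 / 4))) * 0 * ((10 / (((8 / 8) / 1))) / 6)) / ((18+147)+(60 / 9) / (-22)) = 27126 / 5435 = 4.99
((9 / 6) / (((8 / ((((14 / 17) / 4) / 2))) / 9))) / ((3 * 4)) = 63 / 4352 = 0.01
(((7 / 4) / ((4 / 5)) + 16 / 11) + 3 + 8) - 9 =5.64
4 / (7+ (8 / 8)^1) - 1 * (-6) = 13 / 2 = 6.50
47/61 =0.77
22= 22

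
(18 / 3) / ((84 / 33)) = 33 / 14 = 2.36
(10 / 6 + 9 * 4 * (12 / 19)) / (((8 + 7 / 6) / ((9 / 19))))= 25038 / 19855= 1.26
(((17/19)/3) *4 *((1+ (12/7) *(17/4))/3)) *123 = 161704/399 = 405.27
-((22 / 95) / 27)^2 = -484 / 6579225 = -0.00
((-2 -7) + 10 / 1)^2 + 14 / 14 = 2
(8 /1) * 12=96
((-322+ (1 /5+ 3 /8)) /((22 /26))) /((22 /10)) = -167141 /968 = -172.67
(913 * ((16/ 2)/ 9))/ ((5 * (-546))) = -3652/ 12285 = -0.30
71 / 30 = 2.37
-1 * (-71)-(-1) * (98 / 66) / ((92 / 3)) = 71901 / 1012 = 71.05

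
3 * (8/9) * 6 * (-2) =-32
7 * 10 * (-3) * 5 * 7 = -7350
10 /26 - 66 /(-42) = 178 /91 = 1.96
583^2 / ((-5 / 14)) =-4758446 / 5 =-951689.20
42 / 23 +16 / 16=65 / 23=2.83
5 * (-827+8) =-4095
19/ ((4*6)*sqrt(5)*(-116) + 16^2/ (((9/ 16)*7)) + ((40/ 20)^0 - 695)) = 1248219/ 4006356538 - 2762424*sqrt(5)/ 2003178269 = -0.00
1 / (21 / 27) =9 / 7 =1.29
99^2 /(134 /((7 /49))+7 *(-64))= 20.00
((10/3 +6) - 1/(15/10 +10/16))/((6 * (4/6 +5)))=0.26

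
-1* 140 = -140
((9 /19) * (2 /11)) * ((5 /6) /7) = 15 /1463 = 0.01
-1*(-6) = 6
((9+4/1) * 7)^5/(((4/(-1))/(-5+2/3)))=81124178863/12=6760348238.58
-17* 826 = -14042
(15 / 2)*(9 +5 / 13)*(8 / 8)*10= 9150 / 13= 703.85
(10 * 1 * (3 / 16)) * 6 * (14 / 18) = 35 / 4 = 8.75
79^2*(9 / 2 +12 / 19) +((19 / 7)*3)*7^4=1959933 / 38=51577.18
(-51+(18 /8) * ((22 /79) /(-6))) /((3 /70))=-1192.44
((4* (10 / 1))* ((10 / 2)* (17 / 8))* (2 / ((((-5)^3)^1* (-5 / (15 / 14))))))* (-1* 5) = -51 / 7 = -7.29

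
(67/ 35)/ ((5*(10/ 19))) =1273/ 1750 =0.73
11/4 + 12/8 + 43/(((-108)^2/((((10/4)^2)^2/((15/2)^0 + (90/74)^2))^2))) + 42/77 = 2160682947494441/378358798270464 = 5.71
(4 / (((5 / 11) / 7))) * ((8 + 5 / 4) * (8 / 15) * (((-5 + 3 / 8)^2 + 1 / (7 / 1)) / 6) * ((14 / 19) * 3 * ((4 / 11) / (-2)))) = -2498573 / 5700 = -438.35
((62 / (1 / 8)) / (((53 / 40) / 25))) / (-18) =-248000 / 477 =-519.92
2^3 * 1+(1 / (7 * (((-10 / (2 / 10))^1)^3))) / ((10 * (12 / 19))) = 839999981 / 105000000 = 8.00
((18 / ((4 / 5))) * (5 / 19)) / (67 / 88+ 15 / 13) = 128700 / 41629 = 3.09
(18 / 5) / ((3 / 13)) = 78 / 5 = 15.60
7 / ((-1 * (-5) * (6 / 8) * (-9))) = -28 / 135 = -0.21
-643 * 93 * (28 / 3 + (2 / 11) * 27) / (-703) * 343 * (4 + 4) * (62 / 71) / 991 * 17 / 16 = 1693461236110 / 544101613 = 3112.40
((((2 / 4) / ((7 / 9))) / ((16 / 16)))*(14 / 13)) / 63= 1 / 91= 0.01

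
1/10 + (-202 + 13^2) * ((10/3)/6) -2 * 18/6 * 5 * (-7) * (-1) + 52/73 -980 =-2644471/2190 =-1207.52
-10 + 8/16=-19/2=-9.50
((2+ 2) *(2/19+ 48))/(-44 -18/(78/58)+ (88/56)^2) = -2328872/664639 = -3.50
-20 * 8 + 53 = -107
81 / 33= 27 / 11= 2.45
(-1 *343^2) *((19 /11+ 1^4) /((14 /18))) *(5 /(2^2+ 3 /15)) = -5402250 /11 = -491113.64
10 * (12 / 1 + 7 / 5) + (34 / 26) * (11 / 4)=7155 / 52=137.60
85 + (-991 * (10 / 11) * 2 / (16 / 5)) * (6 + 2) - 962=-59197 / 11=-5381.55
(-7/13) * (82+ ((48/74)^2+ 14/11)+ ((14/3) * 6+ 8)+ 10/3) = -38905874/587301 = -66.25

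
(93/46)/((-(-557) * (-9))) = -31/76866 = -0.00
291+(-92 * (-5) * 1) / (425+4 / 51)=6332049 / 21679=292.08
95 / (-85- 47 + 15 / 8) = -760 / 1041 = -0.73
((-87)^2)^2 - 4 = 57289757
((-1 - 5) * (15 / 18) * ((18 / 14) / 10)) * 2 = -9 / 7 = -1.29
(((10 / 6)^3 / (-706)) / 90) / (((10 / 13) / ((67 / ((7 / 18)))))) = -0.02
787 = 787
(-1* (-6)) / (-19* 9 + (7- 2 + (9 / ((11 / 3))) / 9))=-0.04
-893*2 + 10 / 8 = -7139 / 4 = -1784.75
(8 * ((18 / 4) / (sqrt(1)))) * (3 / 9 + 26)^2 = 24964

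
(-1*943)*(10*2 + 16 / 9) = -184828 / 9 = -20536.44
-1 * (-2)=2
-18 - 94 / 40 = -407 / 20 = -20.35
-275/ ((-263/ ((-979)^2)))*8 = 2108570200/ 263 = 8017377.19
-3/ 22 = -0.14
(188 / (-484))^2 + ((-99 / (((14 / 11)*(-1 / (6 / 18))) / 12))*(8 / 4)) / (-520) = -13933859 / 13323310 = -1.05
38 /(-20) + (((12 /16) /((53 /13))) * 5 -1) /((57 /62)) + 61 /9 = 217084 /45315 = 4.79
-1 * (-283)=283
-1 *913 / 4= -913 / 4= -228.25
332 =332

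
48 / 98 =24 / 49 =0.49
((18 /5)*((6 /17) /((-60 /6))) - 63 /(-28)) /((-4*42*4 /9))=-10827 /380800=-0.03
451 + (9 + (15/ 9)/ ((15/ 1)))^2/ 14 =259079/ 567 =456.93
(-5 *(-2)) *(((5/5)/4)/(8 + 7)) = 1/6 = 0.17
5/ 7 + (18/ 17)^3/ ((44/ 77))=2.79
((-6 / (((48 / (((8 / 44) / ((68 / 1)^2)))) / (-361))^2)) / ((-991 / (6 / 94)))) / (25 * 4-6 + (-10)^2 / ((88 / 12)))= 130321 / 415051061688795136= 0.00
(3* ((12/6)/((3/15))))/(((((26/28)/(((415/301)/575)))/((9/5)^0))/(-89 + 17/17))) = -87648/12857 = -6.82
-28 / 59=-0.47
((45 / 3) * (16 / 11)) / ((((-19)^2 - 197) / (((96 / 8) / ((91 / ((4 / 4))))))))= 720 / 41041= 0.02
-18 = -18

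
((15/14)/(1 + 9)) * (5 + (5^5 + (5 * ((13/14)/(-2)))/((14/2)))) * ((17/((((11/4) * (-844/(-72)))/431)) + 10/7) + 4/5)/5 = 311922832401/20264440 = 15392.62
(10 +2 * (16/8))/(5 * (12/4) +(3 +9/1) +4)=14/31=0.45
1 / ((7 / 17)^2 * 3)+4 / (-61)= 17041 / 8967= 1.90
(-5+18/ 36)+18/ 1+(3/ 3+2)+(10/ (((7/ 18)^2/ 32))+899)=297079/ 98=3031.42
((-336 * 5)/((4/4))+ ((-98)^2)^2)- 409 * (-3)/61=5626344523/61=92235156.11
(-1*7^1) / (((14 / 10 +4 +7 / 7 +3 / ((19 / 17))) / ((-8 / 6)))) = 2660 / 2589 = 1.03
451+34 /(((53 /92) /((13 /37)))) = 925075 /1961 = 471.74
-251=-251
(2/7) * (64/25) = 128/175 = 0.73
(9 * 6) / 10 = 27 / 5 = 5.40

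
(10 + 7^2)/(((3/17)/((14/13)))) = 360.05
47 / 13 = 3.62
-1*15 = -15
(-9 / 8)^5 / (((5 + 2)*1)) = -59049 / 229376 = -0.26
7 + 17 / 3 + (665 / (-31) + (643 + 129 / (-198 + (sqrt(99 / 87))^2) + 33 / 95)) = 10657883932 / 16813005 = 633.91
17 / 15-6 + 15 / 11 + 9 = 5.50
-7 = -7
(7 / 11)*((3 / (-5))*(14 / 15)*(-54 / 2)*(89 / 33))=78498 / 3025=25.95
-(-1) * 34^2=1156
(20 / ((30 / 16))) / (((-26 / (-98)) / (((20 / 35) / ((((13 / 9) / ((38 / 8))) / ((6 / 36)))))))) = 2128 / 169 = 12.59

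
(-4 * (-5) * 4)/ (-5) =-16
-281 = -281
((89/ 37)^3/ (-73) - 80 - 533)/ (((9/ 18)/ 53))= -240341862996/ 3697669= -64998.21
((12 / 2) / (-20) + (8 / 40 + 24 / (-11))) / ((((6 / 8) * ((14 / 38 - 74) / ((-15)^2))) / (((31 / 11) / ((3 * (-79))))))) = -1478390 / 13373041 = -0.11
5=5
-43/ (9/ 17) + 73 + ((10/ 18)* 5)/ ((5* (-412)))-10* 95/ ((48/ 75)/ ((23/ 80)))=-51613151/ 118656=-434.98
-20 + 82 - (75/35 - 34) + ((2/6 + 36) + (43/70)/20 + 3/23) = 12591967/96600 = 130.35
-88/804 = -22/201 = -0.11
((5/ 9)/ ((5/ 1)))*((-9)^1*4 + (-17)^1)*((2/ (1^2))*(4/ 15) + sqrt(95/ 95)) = -1219/ 135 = -9.03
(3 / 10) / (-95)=-3 / 950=-0.00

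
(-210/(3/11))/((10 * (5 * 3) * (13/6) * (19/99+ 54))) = -15246/348725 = -0.04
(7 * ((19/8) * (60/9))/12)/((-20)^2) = 133/5760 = 0.02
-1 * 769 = -769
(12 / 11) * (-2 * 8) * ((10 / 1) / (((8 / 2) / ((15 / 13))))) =-7200 / 143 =-50.35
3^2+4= 13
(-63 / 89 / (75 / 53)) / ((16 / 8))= -1113 / 4450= -0.25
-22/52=-11/26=-0.42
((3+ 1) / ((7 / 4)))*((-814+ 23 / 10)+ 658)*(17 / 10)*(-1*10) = 5972.34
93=93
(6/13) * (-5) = -30/13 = -2.31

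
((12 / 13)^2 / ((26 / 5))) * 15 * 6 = 14.75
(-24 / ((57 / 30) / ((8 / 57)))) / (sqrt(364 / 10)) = -320 * sqrt(910) / 32851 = -0.29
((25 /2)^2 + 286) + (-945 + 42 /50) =-501.91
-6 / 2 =-3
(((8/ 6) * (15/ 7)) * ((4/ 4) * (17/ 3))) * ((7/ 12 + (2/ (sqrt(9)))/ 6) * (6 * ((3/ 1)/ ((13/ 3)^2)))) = 12750/ 1183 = 10.78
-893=-893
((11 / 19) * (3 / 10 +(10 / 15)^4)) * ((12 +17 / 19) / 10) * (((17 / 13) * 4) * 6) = 568106 / 48735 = 11.66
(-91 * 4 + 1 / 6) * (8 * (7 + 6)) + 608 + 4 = -111680 / 3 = -37226.67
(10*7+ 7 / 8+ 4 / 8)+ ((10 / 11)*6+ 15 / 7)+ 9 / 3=50495 / 616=81.97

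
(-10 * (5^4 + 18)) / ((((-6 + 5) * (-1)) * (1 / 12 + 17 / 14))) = -540120 / 109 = -4955.23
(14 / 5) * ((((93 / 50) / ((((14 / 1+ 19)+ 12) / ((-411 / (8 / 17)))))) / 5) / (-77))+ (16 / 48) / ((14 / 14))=491597 / 825000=0.60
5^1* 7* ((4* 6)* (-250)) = -210000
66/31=2.13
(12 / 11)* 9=108 / 11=9.82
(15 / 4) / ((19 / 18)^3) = 21870 / 6859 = 3.19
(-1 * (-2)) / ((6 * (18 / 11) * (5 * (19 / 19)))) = 11 / 270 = 0.04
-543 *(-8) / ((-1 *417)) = -1448 / 139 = -10.42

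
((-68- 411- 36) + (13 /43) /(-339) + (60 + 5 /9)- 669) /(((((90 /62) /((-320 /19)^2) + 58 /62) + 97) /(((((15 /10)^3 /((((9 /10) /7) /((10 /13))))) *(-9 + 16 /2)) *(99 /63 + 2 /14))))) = 1559563292672000 /3927757475343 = 397.06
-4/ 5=-0.80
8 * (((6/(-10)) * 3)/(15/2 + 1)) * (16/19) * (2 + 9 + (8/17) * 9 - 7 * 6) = 209664/5491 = 38.18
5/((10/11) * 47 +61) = 55/1141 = 0.05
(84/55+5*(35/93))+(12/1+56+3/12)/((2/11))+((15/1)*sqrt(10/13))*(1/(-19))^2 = 15*sqrt(130)/4693+15499841/40920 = 378.82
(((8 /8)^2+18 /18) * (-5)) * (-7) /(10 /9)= 63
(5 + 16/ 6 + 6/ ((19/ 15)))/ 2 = 707/ 114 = 6.20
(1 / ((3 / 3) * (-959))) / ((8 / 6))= -3 / 3836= -0.00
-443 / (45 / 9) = -443 / 5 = -88.60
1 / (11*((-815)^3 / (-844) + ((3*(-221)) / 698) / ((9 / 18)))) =294556 / 2078211061333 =0.00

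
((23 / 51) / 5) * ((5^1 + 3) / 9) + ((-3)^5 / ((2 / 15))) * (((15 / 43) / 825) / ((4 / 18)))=-14709367 / 4342140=-3.39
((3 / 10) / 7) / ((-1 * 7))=-3 / 490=-0.01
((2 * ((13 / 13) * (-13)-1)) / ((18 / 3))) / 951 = -14 / 2853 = -0.00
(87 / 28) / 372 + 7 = 24333 / 3472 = 7.01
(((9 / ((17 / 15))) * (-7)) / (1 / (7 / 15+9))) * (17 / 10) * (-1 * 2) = 8946 / 5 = 1789.20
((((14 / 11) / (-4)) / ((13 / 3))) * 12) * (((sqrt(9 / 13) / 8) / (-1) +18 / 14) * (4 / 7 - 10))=9.82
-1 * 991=-991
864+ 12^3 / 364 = 79056 / 91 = 868.75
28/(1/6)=168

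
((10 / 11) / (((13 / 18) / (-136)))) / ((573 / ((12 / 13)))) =-97920 / 355069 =-0.28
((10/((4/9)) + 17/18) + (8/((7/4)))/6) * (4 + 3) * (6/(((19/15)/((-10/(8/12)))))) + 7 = -228617/19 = -12032.47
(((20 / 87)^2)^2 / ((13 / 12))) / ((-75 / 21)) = -179200 / 248255631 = -0.00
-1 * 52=-52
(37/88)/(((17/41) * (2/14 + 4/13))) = 3367/1496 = 2.25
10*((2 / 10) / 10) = 1 / 5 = 0.20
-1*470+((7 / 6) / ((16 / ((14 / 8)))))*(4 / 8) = -360911 / 768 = -469.94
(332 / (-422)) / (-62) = 83 / 6541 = 0.01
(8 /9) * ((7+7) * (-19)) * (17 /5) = -36176 /45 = -803.91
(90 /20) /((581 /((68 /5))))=306 /2905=0.11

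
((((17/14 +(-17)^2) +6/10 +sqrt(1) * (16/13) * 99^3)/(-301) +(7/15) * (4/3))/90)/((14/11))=-107596079723/3106139400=-34.64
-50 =-50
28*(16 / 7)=64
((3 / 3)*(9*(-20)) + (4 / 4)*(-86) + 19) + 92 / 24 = -243.17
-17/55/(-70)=17/3850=0.00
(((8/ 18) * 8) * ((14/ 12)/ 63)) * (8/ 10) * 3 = 64/ 405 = 0.16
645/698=0.92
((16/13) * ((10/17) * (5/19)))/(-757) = -800/3178643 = -0.00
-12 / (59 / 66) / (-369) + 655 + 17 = 1625656 / 2419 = 672.04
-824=-824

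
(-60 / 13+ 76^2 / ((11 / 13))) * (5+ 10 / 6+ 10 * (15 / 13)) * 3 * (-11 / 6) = -346296820 / 507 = -683031.20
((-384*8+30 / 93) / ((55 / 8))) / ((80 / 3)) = -142833 / 8525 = -16.75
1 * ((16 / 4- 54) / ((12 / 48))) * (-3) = 600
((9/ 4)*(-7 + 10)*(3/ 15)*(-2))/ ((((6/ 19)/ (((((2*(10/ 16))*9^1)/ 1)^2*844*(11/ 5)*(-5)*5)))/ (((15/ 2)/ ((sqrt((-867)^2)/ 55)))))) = 221018675625/ 9248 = 23899078.25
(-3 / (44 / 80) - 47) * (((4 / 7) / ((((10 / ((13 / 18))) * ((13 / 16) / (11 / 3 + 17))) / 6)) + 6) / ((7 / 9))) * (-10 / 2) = 2235298 / 539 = 4147.12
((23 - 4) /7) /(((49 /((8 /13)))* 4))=38 /4459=0.01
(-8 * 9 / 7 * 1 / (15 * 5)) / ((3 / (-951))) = 7608 / 175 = 43.47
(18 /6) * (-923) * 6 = -16614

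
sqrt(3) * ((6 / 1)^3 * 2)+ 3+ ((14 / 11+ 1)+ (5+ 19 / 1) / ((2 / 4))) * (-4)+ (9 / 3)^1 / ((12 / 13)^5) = -176650753 / 912384+ 432 * sqrt(3) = 554.63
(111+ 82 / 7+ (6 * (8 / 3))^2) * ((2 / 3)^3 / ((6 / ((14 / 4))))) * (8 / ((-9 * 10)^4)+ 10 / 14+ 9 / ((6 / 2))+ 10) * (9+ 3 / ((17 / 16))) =139841417683319 / 13175308125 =10613.90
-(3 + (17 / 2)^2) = -301 / 4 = -75.25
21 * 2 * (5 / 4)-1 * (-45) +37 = 269 / 2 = 134.50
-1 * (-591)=591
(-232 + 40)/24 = -8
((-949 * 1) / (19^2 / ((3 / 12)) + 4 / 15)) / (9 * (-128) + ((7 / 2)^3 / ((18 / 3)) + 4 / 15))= 71175 / 123981718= 0.00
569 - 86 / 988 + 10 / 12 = 422182 / 741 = 569.75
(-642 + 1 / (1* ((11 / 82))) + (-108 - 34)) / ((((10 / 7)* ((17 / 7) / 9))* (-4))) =1883511 / 3740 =503.61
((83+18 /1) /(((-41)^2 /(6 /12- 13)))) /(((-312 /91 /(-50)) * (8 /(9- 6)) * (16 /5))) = -2209375 /1721344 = -1.28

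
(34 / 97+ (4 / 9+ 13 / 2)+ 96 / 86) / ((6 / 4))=631499 / 112617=5.61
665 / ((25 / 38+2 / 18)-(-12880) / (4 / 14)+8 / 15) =1137150 / 77089027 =0.01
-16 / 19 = -0.84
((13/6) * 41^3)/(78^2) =68921/2808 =24.54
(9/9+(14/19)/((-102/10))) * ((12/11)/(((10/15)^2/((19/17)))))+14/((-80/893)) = -19548289/127160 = -153.73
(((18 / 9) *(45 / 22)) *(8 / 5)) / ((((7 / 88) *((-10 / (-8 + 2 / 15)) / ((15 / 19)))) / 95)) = 33984 / 7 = 4854.86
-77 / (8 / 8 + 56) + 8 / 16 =-97 / 114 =-0.85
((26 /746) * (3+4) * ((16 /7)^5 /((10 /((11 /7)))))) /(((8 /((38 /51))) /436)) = 97.13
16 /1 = 16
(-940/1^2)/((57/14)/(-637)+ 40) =-8382920/356663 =-23.50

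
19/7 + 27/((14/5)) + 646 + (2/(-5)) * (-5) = 9245/14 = 660.36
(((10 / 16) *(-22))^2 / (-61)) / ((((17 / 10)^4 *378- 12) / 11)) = -20796875 / 1918507218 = -0.01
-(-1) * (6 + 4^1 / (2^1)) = 8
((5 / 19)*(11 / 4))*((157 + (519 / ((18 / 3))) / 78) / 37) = 1356575 / 438672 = 3.09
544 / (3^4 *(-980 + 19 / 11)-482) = -5984 / 876943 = -0.01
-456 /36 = -38 /3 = -12.67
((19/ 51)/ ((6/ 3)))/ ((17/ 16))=152/ 867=0.18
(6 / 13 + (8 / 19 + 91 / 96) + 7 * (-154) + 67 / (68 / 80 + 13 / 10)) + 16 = -1049191697 / 1019616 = -1029.01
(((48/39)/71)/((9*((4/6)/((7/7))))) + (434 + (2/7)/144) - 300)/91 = 62337995/42332472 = 1.47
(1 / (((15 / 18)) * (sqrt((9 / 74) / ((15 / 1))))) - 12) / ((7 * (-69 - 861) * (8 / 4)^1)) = 1 / 1085 - sqrt(1110) / 32550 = -0.00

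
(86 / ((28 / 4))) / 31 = 86 / 217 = 0.40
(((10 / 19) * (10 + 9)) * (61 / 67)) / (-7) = -610 / 469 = -1.30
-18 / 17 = -1.06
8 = 8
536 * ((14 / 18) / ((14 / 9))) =268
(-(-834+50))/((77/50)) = 5600/11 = 509.09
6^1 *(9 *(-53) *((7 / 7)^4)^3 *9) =-25758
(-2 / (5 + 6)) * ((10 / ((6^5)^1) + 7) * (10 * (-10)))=680525 / 5346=127.30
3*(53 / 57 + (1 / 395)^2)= 8269382 / 2964475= 2.79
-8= -8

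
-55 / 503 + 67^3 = 151283734 / 503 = 300762.89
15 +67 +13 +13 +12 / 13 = 1416 / 13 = 108.92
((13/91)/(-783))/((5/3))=-1/9135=-0.00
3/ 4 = 0.75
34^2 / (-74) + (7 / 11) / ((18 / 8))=-56186 / 3663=-15.34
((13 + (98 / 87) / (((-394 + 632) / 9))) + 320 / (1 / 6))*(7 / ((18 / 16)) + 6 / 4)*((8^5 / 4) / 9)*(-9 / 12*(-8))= 1085158277120 / 13311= 81523422.52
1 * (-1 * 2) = -2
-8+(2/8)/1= -31/4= -7.75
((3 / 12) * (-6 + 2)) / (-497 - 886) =1 / 1383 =0.00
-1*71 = -71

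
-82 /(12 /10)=-205 /3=-68.33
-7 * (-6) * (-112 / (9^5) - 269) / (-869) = 2814938 / 216513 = 13.00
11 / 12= 0.92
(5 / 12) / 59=5 / 708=0.01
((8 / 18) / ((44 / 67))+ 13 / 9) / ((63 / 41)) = 410 / 297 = 1.38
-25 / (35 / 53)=-265 / 7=-37.86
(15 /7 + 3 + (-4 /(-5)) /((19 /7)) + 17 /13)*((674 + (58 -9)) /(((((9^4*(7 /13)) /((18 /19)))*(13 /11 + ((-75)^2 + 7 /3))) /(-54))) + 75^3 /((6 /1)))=474277.93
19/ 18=1.06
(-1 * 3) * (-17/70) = 0.73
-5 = -5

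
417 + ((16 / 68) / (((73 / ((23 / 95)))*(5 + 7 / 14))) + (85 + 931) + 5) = 1864863294 / 1296845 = 1438.00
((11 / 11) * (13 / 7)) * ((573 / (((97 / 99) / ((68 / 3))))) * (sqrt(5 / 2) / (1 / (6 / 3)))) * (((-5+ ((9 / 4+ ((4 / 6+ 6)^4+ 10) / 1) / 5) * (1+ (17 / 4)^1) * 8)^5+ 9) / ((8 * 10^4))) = 1260395480976343094270.14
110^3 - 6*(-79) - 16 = 1331458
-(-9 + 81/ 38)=261/ 38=6.87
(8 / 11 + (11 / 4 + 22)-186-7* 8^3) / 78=-48.01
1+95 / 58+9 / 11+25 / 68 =82945 / 21692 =3.82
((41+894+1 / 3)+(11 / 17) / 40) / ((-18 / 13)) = -675.53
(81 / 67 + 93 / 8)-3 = 5271 / 536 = 9.83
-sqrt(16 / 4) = -2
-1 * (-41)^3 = 68921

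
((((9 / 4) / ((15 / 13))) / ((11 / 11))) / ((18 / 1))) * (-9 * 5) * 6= -117 / 4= -29.25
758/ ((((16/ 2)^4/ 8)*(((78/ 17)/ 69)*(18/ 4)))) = 148189/ 29952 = 4.95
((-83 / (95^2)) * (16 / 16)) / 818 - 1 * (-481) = 3550958367 / 7382450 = 481.00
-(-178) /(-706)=-89 /353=-0.25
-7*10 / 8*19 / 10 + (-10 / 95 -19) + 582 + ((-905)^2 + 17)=124577417 / 152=819588.27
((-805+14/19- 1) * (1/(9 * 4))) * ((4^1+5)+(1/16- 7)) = -14025/304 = -46.13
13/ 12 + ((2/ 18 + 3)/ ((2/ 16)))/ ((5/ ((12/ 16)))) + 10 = 889/ 60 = 14.82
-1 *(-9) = 9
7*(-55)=-385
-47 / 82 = -0.57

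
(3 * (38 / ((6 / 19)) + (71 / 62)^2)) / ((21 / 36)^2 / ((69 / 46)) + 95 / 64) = 606012624 / 2841677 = 213.26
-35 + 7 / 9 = -308 / 9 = -34.22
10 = 10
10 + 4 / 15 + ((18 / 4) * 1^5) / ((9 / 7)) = 413 / 30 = 13.77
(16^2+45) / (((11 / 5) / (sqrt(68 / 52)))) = 1505 * sqrt(221) / 143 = 156.46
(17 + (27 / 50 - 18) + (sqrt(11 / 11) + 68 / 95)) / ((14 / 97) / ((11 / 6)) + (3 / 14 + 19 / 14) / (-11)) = -8910517 / 455050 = -19.58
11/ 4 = 2.75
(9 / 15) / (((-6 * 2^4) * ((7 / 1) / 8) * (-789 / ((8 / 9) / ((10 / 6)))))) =2 / 414225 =0.00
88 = 88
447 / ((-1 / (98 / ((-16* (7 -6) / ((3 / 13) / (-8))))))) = -65709 / 832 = -78.98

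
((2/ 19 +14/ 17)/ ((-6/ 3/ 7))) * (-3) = 3150/ 323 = 9.75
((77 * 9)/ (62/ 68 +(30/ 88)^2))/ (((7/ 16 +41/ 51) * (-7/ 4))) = -310.31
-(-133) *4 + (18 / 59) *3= 31442 / 59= 532.92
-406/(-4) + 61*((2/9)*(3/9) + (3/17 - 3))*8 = -1138535/918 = -1240.23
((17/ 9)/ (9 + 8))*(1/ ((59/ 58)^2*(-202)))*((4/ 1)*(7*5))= -235480/ 3164229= -0.07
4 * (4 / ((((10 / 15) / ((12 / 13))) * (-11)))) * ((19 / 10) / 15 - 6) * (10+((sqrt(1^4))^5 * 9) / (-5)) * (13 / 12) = 144484 / 1375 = 105.08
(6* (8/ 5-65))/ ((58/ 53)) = -50403/ 145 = -347.61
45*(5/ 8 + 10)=3825/ 8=478.12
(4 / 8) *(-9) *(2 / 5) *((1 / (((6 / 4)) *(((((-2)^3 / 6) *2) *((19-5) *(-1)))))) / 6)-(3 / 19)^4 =-436323 / 72979760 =-0.01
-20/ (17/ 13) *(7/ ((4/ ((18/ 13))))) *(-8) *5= 25200/ 17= 1482.35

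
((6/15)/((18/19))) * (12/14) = 38/105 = 0.36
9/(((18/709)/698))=247441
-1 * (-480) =480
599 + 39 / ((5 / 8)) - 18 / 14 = 660.11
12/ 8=3/ 2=1.50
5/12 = 0.42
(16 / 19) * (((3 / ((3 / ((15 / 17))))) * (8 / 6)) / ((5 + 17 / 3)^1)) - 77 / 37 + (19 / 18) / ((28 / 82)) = 3322057 / 3011652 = 1.10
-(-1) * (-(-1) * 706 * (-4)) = -2824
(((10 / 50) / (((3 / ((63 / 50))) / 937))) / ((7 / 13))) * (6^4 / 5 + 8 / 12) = 23740769 / 625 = 37985.23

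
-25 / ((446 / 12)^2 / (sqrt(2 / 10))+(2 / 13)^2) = 21902400 / 353152972221269 - 1278278972100 * sqrt(5) / 353152972221269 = -0.01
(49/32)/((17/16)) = 49/34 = 1.44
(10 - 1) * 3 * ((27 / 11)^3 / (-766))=-0.52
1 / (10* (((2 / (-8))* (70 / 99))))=-99 / 175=-0.57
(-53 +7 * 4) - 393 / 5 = -103.60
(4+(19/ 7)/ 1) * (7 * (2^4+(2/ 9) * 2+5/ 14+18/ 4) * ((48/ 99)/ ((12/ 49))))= 160552/ 81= 1982.12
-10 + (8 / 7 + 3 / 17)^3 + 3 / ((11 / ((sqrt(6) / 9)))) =-12981697 / 1685159 + sqrt(6) / 33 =-7.63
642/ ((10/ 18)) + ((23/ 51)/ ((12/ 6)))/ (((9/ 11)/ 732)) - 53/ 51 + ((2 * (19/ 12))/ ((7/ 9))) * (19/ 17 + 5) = 7396363/ 5355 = 1381.21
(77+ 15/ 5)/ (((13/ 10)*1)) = 800/ 13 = 61.54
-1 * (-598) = 598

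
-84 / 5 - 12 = -28.80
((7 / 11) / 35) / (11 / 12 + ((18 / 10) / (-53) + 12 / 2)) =636 / 240757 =0.00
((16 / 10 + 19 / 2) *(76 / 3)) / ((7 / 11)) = 15466 / 35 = 441.89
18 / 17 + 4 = 86 / 17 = 5.06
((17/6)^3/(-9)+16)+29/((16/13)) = 37.04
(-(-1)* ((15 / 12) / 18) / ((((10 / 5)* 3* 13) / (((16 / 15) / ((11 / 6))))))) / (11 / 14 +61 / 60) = 280 / 974259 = 0.00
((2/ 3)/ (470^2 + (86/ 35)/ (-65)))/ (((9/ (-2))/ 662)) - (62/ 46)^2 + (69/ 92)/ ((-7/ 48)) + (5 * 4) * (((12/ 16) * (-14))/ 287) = -193234058472529/ 25122596499567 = -7.69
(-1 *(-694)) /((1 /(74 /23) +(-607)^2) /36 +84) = 1848816 /27489025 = 0.07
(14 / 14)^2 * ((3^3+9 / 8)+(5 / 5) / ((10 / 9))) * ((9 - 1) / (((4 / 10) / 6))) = 3483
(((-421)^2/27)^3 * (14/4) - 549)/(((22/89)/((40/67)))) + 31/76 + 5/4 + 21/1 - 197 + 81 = 2391232700275.24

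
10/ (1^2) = 10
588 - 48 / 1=540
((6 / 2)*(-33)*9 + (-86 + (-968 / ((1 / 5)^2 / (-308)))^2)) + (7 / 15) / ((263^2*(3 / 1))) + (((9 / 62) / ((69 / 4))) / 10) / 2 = 49318027323986843033267 / 887714946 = 55556152959023.00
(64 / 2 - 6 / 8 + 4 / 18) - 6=917 / 36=25.47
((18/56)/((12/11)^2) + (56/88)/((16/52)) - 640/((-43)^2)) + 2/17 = 326809563/154901824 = 2.11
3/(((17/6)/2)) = 36/17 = 2.12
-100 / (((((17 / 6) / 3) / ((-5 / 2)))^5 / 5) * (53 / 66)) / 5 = 1217885625000 / 75252421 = 16184.01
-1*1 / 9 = -1 / 9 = -0.11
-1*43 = -43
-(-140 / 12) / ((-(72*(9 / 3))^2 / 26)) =-455 / 69984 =-0.01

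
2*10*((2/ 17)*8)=320/ 17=18.82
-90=-90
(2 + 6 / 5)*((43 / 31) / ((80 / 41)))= 1763 / 775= 2.27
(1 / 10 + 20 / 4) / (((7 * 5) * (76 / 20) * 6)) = 17 / 2660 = 0.01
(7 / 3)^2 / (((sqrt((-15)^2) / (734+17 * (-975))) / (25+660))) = -106340633 / 27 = -3938541.96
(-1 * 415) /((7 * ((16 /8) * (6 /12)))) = -415 /7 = -59.29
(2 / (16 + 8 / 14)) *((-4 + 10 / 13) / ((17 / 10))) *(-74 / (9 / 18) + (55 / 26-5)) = 2883405 / 83317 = 34.61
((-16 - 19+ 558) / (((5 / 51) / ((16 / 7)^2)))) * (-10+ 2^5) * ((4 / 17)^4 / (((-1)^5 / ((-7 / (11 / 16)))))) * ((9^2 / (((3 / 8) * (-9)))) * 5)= -78970355712 / 34391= -2296250.64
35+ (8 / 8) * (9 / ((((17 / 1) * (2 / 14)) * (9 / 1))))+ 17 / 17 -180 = -2441 / 17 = -143.59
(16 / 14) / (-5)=-8 / 35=-0.23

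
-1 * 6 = -6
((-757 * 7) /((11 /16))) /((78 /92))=-3900064 /429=-9091.06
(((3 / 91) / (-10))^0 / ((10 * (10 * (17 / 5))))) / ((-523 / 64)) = -0.00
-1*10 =-10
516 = 516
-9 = -9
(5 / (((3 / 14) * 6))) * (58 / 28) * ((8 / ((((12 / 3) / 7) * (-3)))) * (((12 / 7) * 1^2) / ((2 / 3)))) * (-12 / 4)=290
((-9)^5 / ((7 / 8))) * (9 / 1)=-607361.14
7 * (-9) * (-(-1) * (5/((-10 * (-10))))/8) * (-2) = 63/80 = 0.79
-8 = -8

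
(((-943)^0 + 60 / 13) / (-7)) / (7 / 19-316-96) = 1387 / 711711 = 0.00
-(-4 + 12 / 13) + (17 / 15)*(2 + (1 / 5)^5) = 5.34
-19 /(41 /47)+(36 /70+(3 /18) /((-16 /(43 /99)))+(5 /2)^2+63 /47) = -8769035711 /640997280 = -13.68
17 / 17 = 1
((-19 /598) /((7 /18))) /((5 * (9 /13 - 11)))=171 /107870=0.00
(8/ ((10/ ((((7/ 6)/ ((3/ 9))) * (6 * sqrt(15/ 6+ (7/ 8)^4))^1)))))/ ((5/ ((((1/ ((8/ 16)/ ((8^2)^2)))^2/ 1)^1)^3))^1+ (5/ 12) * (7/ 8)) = 1190036353683150593851392 * sqrt(12641)/ 1652828269004375824793675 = 80.95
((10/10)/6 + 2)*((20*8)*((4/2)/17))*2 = 4160/51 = 81.57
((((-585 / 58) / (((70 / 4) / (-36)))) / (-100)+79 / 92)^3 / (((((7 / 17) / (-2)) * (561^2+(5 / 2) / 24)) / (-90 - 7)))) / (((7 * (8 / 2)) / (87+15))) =0.00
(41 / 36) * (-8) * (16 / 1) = -1312 / 9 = -145.78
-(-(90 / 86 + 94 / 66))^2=-12292036 / 2013561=-6.10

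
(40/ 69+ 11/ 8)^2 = 1164241/ 304704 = 3.82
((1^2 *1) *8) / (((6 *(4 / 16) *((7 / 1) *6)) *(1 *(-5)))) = -8 / 315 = -0.03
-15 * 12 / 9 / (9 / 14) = -280 / 9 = -31.11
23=23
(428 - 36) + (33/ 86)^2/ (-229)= 663923039/ 1693684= 392.00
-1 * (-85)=85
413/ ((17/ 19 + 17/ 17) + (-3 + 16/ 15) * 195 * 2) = -7847/ 14290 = -0.55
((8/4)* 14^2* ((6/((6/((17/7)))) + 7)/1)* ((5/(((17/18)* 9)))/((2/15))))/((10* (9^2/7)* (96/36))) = 2695/51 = 52.84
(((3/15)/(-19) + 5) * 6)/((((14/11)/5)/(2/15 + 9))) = 714318/665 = 1074.16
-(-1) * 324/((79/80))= 328.10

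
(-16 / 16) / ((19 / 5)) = -5 / 19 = -0.26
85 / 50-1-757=-7563 / 10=-756.30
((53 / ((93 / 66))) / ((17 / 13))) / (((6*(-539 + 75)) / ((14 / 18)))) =-53053 / 6602256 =-0.01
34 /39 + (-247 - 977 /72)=-243077 /936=-259.70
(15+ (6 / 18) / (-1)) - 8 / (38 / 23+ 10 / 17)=11.10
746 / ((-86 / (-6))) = 2238 / 43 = 52.05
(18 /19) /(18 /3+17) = 18 /437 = 0.04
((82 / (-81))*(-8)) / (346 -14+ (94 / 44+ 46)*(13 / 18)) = 28864 / 1307151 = 0.02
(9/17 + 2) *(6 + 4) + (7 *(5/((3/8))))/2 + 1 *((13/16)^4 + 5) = 258685411/3342336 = 77.40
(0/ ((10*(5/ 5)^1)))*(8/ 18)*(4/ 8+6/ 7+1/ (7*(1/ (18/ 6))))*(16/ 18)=0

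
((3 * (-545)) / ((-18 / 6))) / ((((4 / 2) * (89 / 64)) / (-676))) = -11789440 / 89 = -132465.62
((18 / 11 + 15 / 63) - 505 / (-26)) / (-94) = -127913 / 564564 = -0.23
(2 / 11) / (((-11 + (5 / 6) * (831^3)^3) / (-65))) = -260 / 3464580437404256981381557393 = -0.00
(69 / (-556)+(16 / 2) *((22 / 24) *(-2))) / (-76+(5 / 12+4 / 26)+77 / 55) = 1603615 / 8026277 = 0.20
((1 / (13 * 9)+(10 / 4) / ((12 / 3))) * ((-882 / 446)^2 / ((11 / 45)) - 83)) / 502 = -5433500669 / 64257227892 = -0.08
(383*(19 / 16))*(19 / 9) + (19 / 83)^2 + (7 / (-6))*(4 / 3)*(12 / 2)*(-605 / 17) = 21794862127 / 16864272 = 1292.37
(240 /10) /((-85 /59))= -1416 /85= -16.66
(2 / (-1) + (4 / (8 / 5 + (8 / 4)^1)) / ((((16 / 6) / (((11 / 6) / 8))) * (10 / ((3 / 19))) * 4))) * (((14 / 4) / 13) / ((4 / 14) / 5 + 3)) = -1099805 / 6245376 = -0.18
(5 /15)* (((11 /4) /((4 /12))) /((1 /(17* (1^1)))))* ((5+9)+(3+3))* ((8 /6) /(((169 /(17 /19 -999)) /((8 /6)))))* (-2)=567402880 /28899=19634.00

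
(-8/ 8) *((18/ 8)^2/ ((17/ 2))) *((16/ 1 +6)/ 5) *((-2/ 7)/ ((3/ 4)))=594/ 595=1.00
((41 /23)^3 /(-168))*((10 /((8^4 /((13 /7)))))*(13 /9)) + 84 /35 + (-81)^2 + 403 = 9186322532582983 /1318661406720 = 6966.40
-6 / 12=-1 / 2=-0.50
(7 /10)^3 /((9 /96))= 1372 /375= 3.66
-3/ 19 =-0.16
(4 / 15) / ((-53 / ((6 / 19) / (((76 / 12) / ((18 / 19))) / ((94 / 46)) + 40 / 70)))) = -142128 / 343754555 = -0.00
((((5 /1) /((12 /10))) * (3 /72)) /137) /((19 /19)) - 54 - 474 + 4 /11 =-114501037 /217008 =-527.64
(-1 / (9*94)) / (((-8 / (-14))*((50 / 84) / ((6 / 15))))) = -49 / 35250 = -0.00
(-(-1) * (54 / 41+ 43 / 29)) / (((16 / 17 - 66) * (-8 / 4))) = 56593 / 2630068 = 0.02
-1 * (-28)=28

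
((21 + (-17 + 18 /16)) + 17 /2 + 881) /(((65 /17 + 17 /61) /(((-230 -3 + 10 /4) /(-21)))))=3421453949 /1429344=2393.72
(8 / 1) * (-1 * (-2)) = 16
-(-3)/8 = 3/8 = 0.38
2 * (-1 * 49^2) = -4802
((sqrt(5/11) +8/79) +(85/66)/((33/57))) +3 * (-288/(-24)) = sqrt(55)/11 +2198137/57354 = 39.00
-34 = -34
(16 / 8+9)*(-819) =-9009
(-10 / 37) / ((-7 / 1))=10 / 259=0.04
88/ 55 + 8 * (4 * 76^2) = 924168/ 5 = 184833.60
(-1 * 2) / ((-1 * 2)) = 1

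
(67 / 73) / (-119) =-67 / 8687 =-0.01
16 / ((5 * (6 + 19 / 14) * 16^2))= 7 / 4120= 0.00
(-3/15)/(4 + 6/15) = -1/22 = -0.05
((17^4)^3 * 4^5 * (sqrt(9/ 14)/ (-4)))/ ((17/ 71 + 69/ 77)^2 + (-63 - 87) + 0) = 477626476243260623087424 * sqrt(14)/ 2222337043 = 804160034403208.45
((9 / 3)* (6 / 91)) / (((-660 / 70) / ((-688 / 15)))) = 688 / 715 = 0.96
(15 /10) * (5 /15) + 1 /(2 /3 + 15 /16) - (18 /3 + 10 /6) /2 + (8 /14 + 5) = 661 /231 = 2.86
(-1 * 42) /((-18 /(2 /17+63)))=7511 /51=147.27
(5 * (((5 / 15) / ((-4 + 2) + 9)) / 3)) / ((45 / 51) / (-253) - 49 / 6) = -43010 / 4427619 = -0.01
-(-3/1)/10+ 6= 63/10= 6.30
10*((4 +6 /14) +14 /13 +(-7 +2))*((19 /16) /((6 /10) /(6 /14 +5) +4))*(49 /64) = 1453025 /1299584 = 1.12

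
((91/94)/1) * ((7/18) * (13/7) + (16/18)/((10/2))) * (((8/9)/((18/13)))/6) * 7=8281/12690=0.65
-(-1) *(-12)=-12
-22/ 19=-1.16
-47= -47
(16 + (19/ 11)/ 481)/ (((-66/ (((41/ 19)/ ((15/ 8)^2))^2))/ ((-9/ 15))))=3886794752/ 70910643375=0.05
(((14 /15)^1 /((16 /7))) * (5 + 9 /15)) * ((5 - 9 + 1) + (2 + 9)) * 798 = 364952 /25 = 14598.08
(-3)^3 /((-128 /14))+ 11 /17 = 3917 /1088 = 3.60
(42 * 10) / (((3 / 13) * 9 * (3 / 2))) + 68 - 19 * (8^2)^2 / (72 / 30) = -870044 / 27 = -32223.85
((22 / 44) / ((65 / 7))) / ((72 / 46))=161 / 4680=0.03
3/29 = 0.10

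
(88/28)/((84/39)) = 143/98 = 1.46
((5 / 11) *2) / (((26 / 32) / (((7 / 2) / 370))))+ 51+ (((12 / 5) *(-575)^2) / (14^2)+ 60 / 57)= 4100.53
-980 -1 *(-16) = -964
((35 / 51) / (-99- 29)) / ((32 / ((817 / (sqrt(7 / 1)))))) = -4085* sqrt(7) / 208896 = -0.05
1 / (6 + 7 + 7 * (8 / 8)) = 1 / 20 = 0.05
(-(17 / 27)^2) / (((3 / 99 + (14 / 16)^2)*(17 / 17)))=-203456 / 408483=-0.50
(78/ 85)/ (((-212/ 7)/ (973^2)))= -258457017/ 9010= -28685.57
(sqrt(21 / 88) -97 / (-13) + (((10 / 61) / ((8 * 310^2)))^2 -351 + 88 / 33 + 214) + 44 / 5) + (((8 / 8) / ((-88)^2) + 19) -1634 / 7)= -241560764893082630707 / 726498022829779200 + sqrt(462) / 44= -332.01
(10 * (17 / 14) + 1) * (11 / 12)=253 / 21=12.05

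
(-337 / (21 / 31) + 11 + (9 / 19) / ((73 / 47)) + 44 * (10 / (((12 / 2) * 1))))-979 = -1391.84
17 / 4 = 4.25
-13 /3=-4.33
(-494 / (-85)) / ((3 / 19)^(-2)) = 234 / 1615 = 0.14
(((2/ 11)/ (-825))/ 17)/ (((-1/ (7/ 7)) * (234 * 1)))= 1/ 18050175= 0.00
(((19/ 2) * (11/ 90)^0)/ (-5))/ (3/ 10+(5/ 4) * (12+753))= -38/ 19131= -0.00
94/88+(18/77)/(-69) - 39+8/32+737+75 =2742623/3542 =774.31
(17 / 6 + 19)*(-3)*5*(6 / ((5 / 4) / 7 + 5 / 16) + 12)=-87246 / 11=-7931.45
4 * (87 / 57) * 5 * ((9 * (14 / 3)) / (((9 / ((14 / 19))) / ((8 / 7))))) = 129920 / 1083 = 119.96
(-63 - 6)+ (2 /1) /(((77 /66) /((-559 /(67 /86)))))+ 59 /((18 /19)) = -1236.76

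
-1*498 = -498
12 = 12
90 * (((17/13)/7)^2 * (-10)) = -260100/8281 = -31.41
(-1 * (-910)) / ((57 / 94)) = 85540 / 57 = 1500.70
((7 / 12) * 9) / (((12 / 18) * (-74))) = -63 / 592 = -0.11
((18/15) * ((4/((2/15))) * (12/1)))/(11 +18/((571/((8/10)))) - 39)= -308340/19967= -15.44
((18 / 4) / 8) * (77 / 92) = 693 / 1472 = 0.47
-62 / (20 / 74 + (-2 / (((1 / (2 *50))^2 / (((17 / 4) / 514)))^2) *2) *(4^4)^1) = 75758203 / 8554399669755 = 0.00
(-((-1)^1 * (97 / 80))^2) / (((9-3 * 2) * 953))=-0.00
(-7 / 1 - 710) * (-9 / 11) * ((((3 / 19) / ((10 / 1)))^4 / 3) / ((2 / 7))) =0.00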